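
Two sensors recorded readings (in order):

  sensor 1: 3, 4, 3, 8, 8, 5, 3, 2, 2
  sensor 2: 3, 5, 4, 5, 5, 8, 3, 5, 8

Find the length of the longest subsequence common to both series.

Let dp[i][j] be the LCS length of the first i values of sensor 1 and the first j values of sensor 2. dp[i][j] = dp[i-1][j-1]+1 when the i-th and j-th values match, else max(dp[i-1][j], dp[i][j-1]).
    ·  3  5  4  5  5  8  3  5  8
 ·  0  0  0  0  0  0  0  0  0  0
 3  0  1  1  1  1  1  1  1  1  1
 4  0  1  1  2  2  2  2  2  2  2
 3  0  1  1  2  2  2  2  3  3  3
 8  0  1  1  2  2  2  3  3  3  4
 8  0  1  1  2  2  2  3  3  3  4
 5  0  1  2  2  3  3  3  3  4  4
 3  0  1  2  2  3  3  3  4  4  4
 2  0  1  2  2  3  3  3  4  4  4
 2  0  1  2  2  3  3  3  4  4  4
dp[9][9] = 4. One LCS (by backtracking along matches): 3, 4, 3, 8.

4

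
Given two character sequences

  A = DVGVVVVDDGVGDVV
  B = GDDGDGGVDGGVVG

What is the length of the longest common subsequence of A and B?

8

Taking D [1,5], G [3,7], V [7,8], D [9,9], G [10,10], G [12,11], V [14,12], V [15,13] gives a common subsequence of length 8. Since dp[15][14] = 8, nothing longer is possible.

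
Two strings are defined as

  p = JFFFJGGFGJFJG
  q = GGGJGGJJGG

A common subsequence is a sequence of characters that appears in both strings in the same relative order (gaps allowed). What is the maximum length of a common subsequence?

6

Pick J [5,4]; then G [7,5]; then G [9,6]; then J [10,7]; then J [12,8]; then G [13,10]; all 6 characters appear in both, in order. The LCS DP gives dp[13][10] = 6, so this is optimal.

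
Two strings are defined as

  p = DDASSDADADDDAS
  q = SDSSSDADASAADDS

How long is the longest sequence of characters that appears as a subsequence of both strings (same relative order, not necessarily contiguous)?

10

One common subsequence of length 10: D [1,2] → S [4,4] → S [5,5] → D [6,6] → A [7,7] → D [8,8] → A [9,12] → D [11,13] → D [12,14] → S [14,15]. Since dp[14][15] = 10, nothing longer is possible.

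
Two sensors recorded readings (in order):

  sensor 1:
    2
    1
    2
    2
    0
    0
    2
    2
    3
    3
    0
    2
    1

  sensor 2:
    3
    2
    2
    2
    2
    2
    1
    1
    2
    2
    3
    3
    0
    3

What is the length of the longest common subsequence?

8

One common subsequence of length 8: 2 [1,4] → 2 [3,5] → 2 [4,6] → 2 [7,9] → 2 [8,10] → 3 [9,11] → 3 [10,12] → 0 [11,13]. The LCS DP gives dp[13][14] = 8, so this is optimal.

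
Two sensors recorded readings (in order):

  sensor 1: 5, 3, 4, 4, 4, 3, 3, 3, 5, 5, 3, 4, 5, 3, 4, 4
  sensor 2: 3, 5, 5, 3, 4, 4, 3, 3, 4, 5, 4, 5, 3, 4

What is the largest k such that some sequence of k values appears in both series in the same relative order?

Match 5 [1,3] → 3 [2,4] → 4 [4,5] → 4 [5,6] → 3 [6,7] → 3 [7,8] → 5 [10,10] → 4 [12,11] → 5 [13,12] → 3 [14,13] → 4 [16,14] — 11 values in the same relative order in both. Since dp[16][14] = 11, nothing longer is possible.

11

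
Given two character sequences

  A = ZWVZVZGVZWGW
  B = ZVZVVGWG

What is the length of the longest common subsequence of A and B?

Let dp[i][j] be the LCS length of the first i characters of A and the first j characters of B. dp[i][j] = dp[i-1][j-1]+1 when the i-th and j-th characters match, else max(dp[i-1][j], dp[i][j-1]).
    ·  Z  V  Z  V  V  G  W  G
 ·  0  0  0  0  0  0  0  0  0
 Z  0  1  1  1  1  1  1  1  1
 W  0  1  1  1  1  1  1  2  2
 V  0  1  2  2  2  2  2  2  2
 Z  0  1  2  3  3  3  3  3  3
 V  0  1  2  3  4  4  4  4  4
 Z  0  1  2  3  4  4  4  4  4
 G  0  1  2  3  4  4  5  5  5
 V  0  1  2  3  4  5  5  5  5
 Z  0  1  2  3  4  5  5  5  5
 W  0  1  2  3  4  5  5  6  6
 G  0  1  2  3  4  5  6  6  7
 W  0  1  2  3  4  5  6  7  7
dp[12][8] = 7. One LCS (by backtracking along matches): ZVZVGWG.

7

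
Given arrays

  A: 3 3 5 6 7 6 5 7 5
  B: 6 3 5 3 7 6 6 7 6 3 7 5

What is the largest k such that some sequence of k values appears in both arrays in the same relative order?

7

Let dp[i][j] be the LCS length of the first i values of A and the first j values of B. dp[i][j] = dp[i-1][j-1]+1 when the i-th and j-th values match, else max(dp[i-1][j], dp[i][j-1]).
    ·  6  3  5  3  7  6  6  7  6  3  7  5
 ·  0  0  0  0  0  0  0  0  0  0  0  0  0
 3  0  0  1  1  1  1  1  1  1  1  1  1  1
 3  0  0  1  1  2  2  2  2  2  2  2  2  2
 5  0  0  1  2  2  2  2  2  2  2  2  2  3
 6  0  1  1  2  2  2  3  3  3  3  3  3  3
 7  0  1  1  2  2  3  3  3  4  4  4  4  4
 6  0  1  1  2  2  3  4  4  4  5  5  5  5
 5  0  1  1  2  2  3  4  4  4  5  5  5  6
 7  0  1  1  2  2  3  4  4  5  5  5  6  6
 5  0  1  1  2  2  3  4  4  5  5  5  6  7
dp[9][12] = 7. One LCS (by backtracking along matches): 3, 3, 6, 7, 6, 7, 5.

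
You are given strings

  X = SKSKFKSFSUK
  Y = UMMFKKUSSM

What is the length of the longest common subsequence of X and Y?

4

Taking K at X[2]=Y[5], K at X[4]=Y[6], S at X[7]=Y[8], S at X[9]=Y[9] gives a common subsequence of length 4. The LCS DP gives dp[11][10] = 4, so this is optimal.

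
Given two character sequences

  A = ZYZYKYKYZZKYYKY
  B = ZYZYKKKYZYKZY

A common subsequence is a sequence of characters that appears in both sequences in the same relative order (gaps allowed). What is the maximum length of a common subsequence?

11

One common subsequence of length 11: Z at A[1]=B[1], then Y at A[2]=B[2], then Z at A[3]=B[3], then Y at A[4]=B[4], then K at A[5]=B[6], then K at A[7]=B[7], then Y at A[8]=B[8], then Z at A[10]=B[9], then Y at A[13]=B[10], then K at A[14]=B[11], then Y at A[15]=B[13], and the DP table's final entry dp[15][13] is also 11, so no common subsequence is longer.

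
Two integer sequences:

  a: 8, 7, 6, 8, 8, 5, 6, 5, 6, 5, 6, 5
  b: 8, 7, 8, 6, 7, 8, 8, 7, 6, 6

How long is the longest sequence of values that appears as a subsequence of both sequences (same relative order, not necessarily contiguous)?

7

Match 8 at a[1]=b[1] → 7 at a[2]=b[2] → 6 at a[3]=b[4] → 8 at a[4]=b[6] → 8 at a[5]=b[7] → 6 at a[9]=b[9] → 6 at a[11]=b[10] — 7 values in the same relative order in both. dp[12][10] = 7 confirms this is the maximum.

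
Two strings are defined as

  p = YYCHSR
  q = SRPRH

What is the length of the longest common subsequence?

One common subsequence of length 2: S (p #5, q #1) → R (p #6, q #4). dp[6][5] = 2 confirms this is the maximum.

2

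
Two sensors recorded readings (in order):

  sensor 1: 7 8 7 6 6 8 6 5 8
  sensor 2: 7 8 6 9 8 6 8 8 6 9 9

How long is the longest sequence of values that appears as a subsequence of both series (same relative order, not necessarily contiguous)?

Let dp[i][j] be the LCS length of the first i values of sensor 1 and the first j values of sensor 2. dp[i][j] = dp[i-1][j-1]+1 when the i-th and j-th values match, else max(dp[i-1][j], dp[i][j-1]).
    ·  7  8  6  9  8  6  8  8  6  9  9
 ·  0  0  0  0  0  0  0  0  0  0  0  0
 7  0  1  1  1  1  1  1  1  1  1  1  1
 8  0  1  2  2  2  2  2  2  2  2  2  2
 7  0  1  2  2  2  2  2  2  2  2  2  2
 6  0  1  2  3  3  3  3  3  3  3  3  3
 6  0  1  2  3  3  3  4  4  4  4  4  4
 8  0  1  2  3  3  4  4  5  5  5  5  5
 6  0  1  2  3  3  4  5  5  5  6  6  6
 5  0  1  2  3  3  4  5  5  5  6  6  6
 8  0  1  2  3  3  4  5  6  6  6  6  6
dp[9][11] = 6. One LCS (by backtracking along matches): 7, 8, 6, 6, 8, 6.

6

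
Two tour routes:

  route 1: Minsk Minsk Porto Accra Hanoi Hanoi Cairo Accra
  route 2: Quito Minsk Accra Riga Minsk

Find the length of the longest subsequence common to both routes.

Match Minsk (route 1 #1, route 2 #2), Minsk (route 1 #2, route 2 #5) — 2 stops in the same relative order in both. dp[8][5] = 2 confirms this is the maximum.

2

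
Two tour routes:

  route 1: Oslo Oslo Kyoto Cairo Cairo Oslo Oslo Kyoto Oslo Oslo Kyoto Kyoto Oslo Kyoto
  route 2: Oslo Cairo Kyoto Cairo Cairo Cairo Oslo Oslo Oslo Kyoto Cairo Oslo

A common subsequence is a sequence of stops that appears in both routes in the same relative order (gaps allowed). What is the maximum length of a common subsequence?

9

Taking Oslo at route 1[1]=route 2[1], then Kyoto at route 1[3]=route 2[3], then Cairo at route 1[4]=route 2[5], then Cairo at route 1[5]=route 2[6], then Oslo at route 1[7]=route 2[7], then Oslo at route 1[9]=route 2[8], then Oslo at route 1[10]=route 2[9], then Kyoto at route 1[11]=route 2[10], then Oslo at route 1[13]=route 2[12] gives a common subsequence of length 9. Since dp[14][12] = 9, nothing longer is possible.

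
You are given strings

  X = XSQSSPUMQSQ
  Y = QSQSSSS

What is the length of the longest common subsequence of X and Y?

One common subsequence of length 5: S (X #2, Y #2); then Q (X #3, Y #3); then S (X #4, Y #5); then S (X #5, Y #6); then S (X #10, Y #7). The LCS DP gives dp[11][7] = 5, so this is optimal.

5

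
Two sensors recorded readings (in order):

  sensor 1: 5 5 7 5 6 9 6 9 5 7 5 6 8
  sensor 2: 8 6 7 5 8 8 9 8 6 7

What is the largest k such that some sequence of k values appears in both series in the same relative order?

Let dp[i][j] be the LCS length of the first i values of sensor 1 and the first j values of sensor 2. dp[i][j] = dp[i-1][j-1]+1 when the i-th and j-th values match, else max(dp[i-1][j], dp[i][j-1]).
    ·  8  6  7  5  8  8  9  8  6  7
 ·  0  0  0  0  0  0  0  0  0  0  0
 5  0  0  0  0  1  1  1  1  1  1  1
 5  0  0  0  0  1  1  1  1  1  1  1
 7  0  0  0  1  1  1  1  1  1  1  2
 5  0  0  0  1  2  2  2  2  2  2  2
 6  0  0  1  1  2  2  2  2  2  3  3
 9  0  0  1  1  2  2  2  3  3  3  3
 6  0  0  1  1  2  2  2  3  3  4  4
 9  0  0  1  1  2  2  2  3  3  4  4
 5  0  0  1  1  2  2  2  3  3  4  4
 7  0  0  1  2  2  2  2  3  3  4  5
 5  0  0  1  2  3  3  3  3  3  4  5
 6  0  0  1  2  3  3  3  3  3  4  5
 8  0  1  1  2  3  4  4  4  4  4  5
dp[13][10] = 5. One LCS (by backtracking along matches): 7, 5, 9, 6, 7.

5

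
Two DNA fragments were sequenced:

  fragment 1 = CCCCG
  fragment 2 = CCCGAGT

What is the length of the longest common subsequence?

4

Match C [1,1], C [2,2], C [3,3], G [5,6] — 4 bases in the same relative order in both, and the DP table's final entry dp[5][7] is also 4, so no common subsequence is longer.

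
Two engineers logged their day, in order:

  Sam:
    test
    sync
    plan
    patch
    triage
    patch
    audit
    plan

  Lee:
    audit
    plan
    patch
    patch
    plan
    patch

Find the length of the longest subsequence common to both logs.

Pick plan (Sam #3, Lee #2), then patch (Sam #4, Lee #3), then patch (Sam #6, Lee #4), then plan (Sam #8, Lee #5); all 4 tasks appear in both, in order. The LCS DP gives dp[8][6] = 4, so this is optimal.

4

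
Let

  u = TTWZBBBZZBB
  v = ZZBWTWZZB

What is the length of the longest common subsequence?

Let dp[i][j] be the LCS length of the first i characters of u and the first j characters of v. dp[i][j] = dp[i-1][j-1]+1 when the i-th and j-th characters match, else max(dp[i-1][j], dp[i][j-1]).
    ·  Z  Z  B  W  T  W  Z  Z  B
 ·  0  0  0  0  0  0  0  0  0  0
 T  0  0  0  0  0  1  1  1  1  1
 T  0  0  0  0  0  1  1  1  1  1
 W  0  0  0  0  1  1  2  2  2  2
 Z  0  1  1  1  1  1  2  3  3  3
 B  0  1  1  2  2  2  2  3  3  4
 B  0  1  1  2  2  2  2  3  3  4
 B  0  1  1  2  2  2  2  3  3  4
 Z  0  1  2  2  2  2  2  3  4  4
 Z  0  1  2  2  2  2  2  3  4  4
 B  0  1  2  3  3  3  3  3  4  5
 B  0  1  2  3  3  3  3  3  4  5
dp[11][9] = 5. One LCS (by backtracking along matches): TWZZB.

5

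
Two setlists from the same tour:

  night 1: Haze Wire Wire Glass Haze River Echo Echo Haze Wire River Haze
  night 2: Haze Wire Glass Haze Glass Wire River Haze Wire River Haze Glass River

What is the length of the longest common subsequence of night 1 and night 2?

9

Pick Haze [1,1]; then Wire [3,2]; then Glass [4,3]; then Haze [5,4]; then River [6,7]; then Haze [9,8]; then Wire [10,9]; then River [11,10]; then Haze [12,11]; all 9 songs appear in both, in order. Since dp[12][13] = 9, nothing longer is possible.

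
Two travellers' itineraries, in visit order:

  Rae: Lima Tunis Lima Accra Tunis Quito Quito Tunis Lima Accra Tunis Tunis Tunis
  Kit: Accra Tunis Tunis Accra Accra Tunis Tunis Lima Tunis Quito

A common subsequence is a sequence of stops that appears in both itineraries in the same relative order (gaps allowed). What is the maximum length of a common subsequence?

One common subsequence of length 7: Accra (Rae #4, Kit #1) → Tunis (Rae #5, Kit #2) → Tunis (Rae #8, Kit #3) → Accra (Rae #10, Kit #5) → Tunis (Rae #11, Kit #6) → Tunis (Rae #12, Kit #7) → Tunis (Rae #13, Kit #9). dp[13][10] = 7 confirms this is the maximum.

7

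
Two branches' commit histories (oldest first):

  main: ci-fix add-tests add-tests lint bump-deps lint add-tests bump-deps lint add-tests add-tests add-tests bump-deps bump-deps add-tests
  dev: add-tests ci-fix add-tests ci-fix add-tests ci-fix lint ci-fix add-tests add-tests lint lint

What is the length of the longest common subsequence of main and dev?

6

One common subsequence of length 6: ci-fix at main[1]=dev[2]; then add-tests at main[2]=dev[3]; then add-tests at main[3]=dev[5]; then lint at main[4]=dev[7]; then lint at main[6]=dev[11]; then lint at main[9]=dev[12]. Since dp[15][12] = 6, nothing longer is possible.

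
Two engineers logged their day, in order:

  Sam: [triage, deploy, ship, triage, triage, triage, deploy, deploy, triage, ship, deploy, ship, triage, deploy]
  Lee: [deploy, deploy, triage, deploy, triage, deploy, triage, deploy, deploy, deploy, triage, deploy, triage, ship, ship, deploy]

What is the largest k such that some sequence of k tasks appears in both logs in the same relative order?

10

One common subsequence of length 10: triage at Sam[1]=Lee[3]; then deploy at Sam[2]=Lee[4]; then triage at Sam[4]=Lee[5]; then triage at Sam[5]=Lee[7]; then triage at Sam[6]=Lee[11]; then deploy at Sam[8]=Lee[12]; then triage at Sam[9]=Lee[13]; then ship at Sam[10]=Lee[14]; then ship at Sam[12]=Lee[15]; then deploy at Sam[14]=Lee[16], and the DP table's final entry dp[14][16] is also 10, so no common subsequence is longer.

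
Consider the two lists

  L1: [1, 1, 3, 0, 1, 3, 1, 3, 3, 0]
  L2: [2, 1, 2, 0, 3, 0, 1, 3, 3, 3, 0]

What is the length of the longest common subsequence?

Match 1 [1,2] → 3 [3,5] → 0 [4,6] → 1 [5,7] → 3 [6,8] → 3 [8,9] → 3 [9,10] → 0 [10,11] — 8 values in the same relative order in both. dp[10][11] = 8 confirms this is the maximum.

8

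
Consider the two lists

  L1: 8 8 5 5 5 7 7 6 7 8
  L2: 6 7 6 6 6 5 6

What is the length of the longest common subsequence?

Taking 5 [5,6]; then 6 [8,7] gives a common subsequence of length 2. dp[10][7] = 2 confirms this is the maximum.

2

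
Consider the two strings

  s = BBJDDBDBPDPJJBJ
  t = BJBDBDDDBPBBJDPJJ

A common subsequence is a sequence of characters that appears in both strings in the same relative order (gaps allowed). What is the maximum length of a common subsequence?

11

Pick B (s #1, t #3) → B (s #2, t #5) → D (s #4, t #6) → D (s #5, t #7) → D (s #7, t #8) → B (s #8, t #9) → P (s #9, t #10) → D (s #10, t #14) → P (s #11, t #15) → J (s #13, t #16) → J (s #15, t #17); all 11 characters appear in both, in order, and the DP table's final entry dp[15][17] is also 11, so no common subsequence is longer.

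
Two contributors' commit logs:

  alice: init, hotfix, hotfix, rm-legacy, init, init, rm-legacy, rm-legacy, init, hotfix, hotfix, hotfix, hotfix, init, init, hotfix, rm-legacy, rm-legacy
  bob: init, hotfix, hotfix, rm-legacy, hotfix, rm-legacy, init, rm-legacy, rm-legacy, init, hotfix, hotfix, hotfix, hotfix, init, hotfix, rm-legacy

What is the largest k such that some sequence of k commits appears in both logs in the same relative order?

15

Taking init [1,1], hotfix [2,3], hotfix [3,5], rm-legacy [4,6], init [6,7], rm-legacy [7,8], rm-legacy [8,9], init [9,10], hotfix [10,11], hotfix [11,12], hotfix [12,13], hotfix [13,14], init [15,15], hotfix [16,16], rm-legacy [18,17] gives a common subsequence of length 15. Since dp[18][17] = 15, nothing longer is possible.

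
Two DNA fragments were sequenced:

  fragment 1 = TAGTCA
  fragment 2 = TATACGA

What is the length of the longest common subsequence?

5

One common subsequence of length 5: T (fragment 1 #1, fragment 2 #1) → A (fragment 1 #2, fragment 2 #2) → T (fragment 1 #4, fragment 2 #3) → C (fragment 1 #5, fragment 2 #5) → A (fragment 1 #6, fragment 2 #7), and the DP table's final entry dp[6][7] is also 5, so no common subsequence is longer.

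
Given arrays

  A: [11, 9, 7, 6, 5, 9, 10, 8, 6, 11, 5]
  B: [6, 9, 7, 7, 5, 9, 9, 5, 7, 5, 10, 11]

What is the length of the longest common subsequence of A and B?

6

Match 9 [2,2], then 7 [3,4], then 5 [5,5], then 9 [6,7], then 10 [7,11], then 11 [10,12] — 6 values in the same relative order in both. The LCS DP gives dp[11][12] = 6, so this is optimal.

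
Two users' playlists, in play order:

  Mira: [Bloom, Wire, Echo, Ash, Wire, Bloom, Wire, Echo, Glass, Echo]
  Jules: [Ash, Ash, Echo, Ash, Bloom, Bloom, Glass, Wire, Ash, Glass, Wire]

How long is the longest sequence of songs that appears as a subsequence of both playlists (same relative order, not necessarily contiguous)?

5

Taking Echo at Mira[3]=Jules[3], then Ash at Mira[4]=Jules[4], then Bloom at Mira[6]=Jules[6], then Wire at Mira[7]=Jules[8], then Glass at Mira[9]=Jules[10] gives a common subsequence of length 5, and the DP table's final entry dp[10][11] is also 5, so no common subsequence is longer.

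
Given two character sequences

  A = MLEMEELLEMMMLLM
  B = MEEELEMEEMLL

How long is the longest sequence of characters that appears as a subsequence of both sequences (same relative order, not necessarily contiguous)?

10

Pick M [1,1], E [3,2], E [5,3], E [6,4], L [8,5], E [9,6], M [10,7], M [12,10], L [13,11], L [14,12]; all 10 characters appear in both, in order. dp[15][12] = 10 confirms this is the maximum.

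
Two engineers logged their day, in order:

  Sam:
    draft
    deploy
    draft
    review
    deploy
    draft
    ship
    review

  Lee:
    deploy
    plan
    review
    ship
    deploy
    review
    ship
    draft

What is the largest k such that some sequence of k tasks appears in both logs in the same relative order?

Pick deploy at Sam[2]=Lee[1] → review at Sam[4]=Lee[3] → deploy at Sam[5]=Lee[5] → draft at Sam[6]=Lee[8]; all 4 tasks appear in both, in order, and the DP table's final entry dp[8][8] is also 4, so no common subsequence is longer.

4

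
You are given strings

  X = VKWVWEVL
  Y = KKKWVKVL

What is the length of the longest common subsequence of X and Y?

Let dp[i][j] be the LCS length of the first i characters of X and the first j characters of Y. dp[i][j] = dp[i-1][j-1]+1 when the i-th and j-th characters match, else max(dp[i-1][j], dp[i][j-1]).
    ·  K  K  K  W  V  K  V  L
 ·  0  0  0  0  0  0  0  0  0
 V  0  0  0  0  0  1  1  1  1
 K  0  1  1  1  1  1  2  2  2
 W  0  1  1  1  2  2  2  2  2
 V  0  1  1  1  2  3  3  3  3
 W  0  1  1  1  2  3  3  3  3
 E  0  1  1  1  2  3  3  3  3
 V  0  1  1  1  2  3  3  4  4
 L  0  1  1  1  2  3  3  4  5
dp[8][8] = 5. One LCS (by backtracking along matches): KWVVL.

5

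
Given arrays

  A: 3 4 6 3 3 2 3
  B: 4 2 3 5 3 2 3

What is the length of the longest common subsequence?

Let dp[i][j] be the LCS length of the first i values of A and the first j values of B. dp[i][j] = dp[i-1][j-1]+1 when the i-th and j-th values match, else max(dp[i-1][j], dp[i][j-1]).
    ·  4  2  3  5  3  2  3
 ·  0  0  0  0  0  0  0  0
 3  0  0  0  1  1  1  1  1
 4  0  1  1  1  1  1  1  1
 6  0  1  1  1  1  1  1  1
 3  0  1  1  2  2  2  2  2
 3  0  1  1  2  2  3  3  3
 2  0  1  2  2  2  3  4  4
 3  0  1  2  3  3  3  4  5
dp[7][7] = 5. One LCS (by backtracking along matches): 4, 3, 3, 2, 3.

5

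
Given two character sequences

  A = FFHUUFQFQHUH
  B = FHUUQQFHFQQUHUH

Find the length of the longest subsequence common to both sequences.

10

Match F [2,1]; then H [3,2]; then U [4,3]; then U [5,4]; then F [6,9]; then Q [7,10]; then Q [9,11]; then H [10,13]; then U [11,14]; then H [12,15] — 10 characters in the same relative order in both. The LCS DP gives dp[12][15] = 10, so this is optimal.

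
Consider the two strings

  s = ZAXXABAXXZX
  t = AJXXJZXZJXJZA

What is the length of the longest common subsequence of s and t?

One common subsequence of length 6: A (s #2, t #1), then X (s #3, t #3), then X (s #4, t #4), then X (s #8, t #7), then X (s #9, t #10), then Z (s #10, t #12), and the DP table's final entry dp[11][13] is also 6, so no common subsequence is longer.

6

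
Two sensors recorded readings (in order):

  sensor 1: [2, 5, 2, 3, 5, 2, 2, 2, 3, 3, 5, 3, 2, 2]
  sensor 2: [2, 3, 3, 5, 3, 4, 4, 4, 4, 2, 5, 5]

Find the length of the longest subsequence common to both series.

Pick 2 (sensor 1 #8, sensor 2 #1), then 3 (sensor 1 #9, sensor 2 #2), then 3 (sensor 1 #10, sensor 2 #3), then 5 (sensor 1 #11, sensor 2 #4), then 3 (sensor 1 #12, sensor 2 #5), then 2 (sensor 1 #13, sensor 2 #10); all 6 values appear in both, in order. dp[14][12] = 6 confirms this is the maximum.

6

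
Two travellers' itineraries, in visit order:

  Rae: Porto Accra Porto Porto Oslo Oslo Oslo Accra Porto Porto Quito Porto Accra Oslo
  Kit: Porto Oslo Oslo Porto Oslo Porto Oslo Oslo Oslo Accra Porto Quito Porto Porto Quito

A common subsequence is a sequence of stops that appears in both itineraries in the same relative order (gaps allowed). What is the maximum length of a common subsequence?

Match Porto (Rae #1, Kit #1); then Porto (Rae #3, Kit #4); then Porto (Rae #4, Kit #6); then Oslo (Rae #5, Kit #7); then Oslo (Rae #6, Kit #8); then Oslo (Rae #7, Kit #9); then Accra (Rae #8, Kit #10); then Porto (Rae #9, Kit #13); then Porto (Rae #10, Kit #14); then Quito (Rae #11, Kit #15) — 10 stops in the same relative order in both. dp[14][15] = 10 confirms this is the maximum.

10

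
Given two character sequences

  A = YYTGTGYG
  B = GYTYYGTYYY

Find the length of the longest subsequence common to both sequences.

5

Let dp[i][j] be the LCS length of the first i characters of A and the first j characters of B. dp[i][j] = dp[i-1][j-1]+1 when the i-th and j-th characters match, else max(dp[i-1][j], dp[i][j-1]).
    ·  G  Y  T  Y  Y  G  T  Y  Y  Y
 ·  0  0  0  0  0  0  0  0  0  0  0
 Y  0  0  1  1  1  1  1  1  1  1  1
 Y  0  0  1  1  2  2  2  2  2  2  2
 T  0  0  1  2  2  2  2  3  3  3  3
 G  0  1  1  2  2  2  3  3  3  3  3
 T  0  1  1  2  2  2  3  4  4  4  4
 G  0  1  1  2  2  2  3  4  4  4  4
 Y  0  1  2  2  3  3  3  4  5  5  5
 G  0  1  2  2  3  3  4  4  5  5  5
dp[8][10] = 5. One LCS (by backtracking along matches): YYGTY.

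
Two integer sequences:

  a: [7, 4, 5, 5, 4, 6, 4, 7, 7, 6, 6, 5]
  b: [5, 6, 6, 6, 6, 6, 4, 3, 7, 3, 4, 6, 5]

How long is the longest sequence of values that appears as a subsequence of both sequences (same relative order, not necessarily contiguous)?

Match 5 at a[3]=b[1], 6 at a[6]=b[6], 4 at a[7]=b[7], 7 at a[8]=b[9], 6 at a[11]=b[12], 5 at a[12]=b[13] — 6 values in the same relative order in both. The LCS DP gives dp[12][13] = 6, so this is optimal.

6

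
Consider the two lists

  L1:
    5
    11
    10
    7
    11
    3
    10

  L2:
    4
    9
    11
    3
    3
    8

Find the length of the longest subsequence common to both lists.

Let dp[i][j] be the LCS length of the first i values of L1 and the first j values of L2. dp[i][j] = dp[i-1][j-1]+1 when the i-th and j-th values match, else max(dp[i-1][j], dp[i][j-1]).
    ·  4  9 11  3  3  8
 ·  0  0  0  0  0  0  0
 5  0  0  0  0  0  0  0
11  0  0  0  1  1  1  1
10  0  0  0  1  1  1  1
 7  0  0  0  1  1  1  1
11  0  0  0  1  1  1  1
 3  0  0  0  1  2  2  2
10  0  0  0  1  2  2  2
dp[7][6] = 2. One LCS (by backtracking along matches): 11, 3.

2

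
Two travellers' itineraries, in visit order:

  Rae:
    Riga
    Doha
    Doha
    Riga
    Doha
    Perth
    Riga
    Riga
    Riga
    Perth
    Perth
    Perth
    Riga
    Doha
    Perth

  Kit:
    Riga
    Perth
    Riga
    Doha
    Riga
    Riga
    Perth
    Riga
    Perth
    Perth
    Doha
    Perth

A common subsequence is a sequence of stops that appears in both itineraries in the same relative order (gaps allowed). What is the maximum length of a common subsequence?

10

Match Riga [1,1], Riga [4,3], Doha [5,4], Riga [7,5], Riga [8,6], Riga [9,8], Perth [11,9], Perth [12,10], Doha [14,11], Perth [15,12] — 10 stops in the same relative order in both. dp[15][12] = 10 confirms this is the maximum.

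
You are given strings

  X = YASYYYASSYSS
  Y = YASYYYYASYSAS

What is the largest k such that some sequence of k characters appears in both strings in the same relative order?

11

One common subsequence of length 11: Y [1,1], then A [2,2], then S [3,3], then Y [4,5], then Y [5,6], then Y [6,7], then A [7,8], then S [9,9], then Y [10,10], then S [11,11], then S [12,13]. dp[12][13] = 11 confirms this is the maximum.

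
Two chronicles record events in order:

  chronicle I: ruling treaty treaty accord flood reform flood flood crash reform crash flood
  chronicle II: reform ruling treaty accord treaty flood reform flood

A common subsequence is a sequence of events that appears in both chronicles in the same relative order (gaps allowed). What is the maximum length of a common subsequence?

6

Pick ruling [1,2], then treaty [2,3], then treaty [3,5], then flood [8,6], then reform [10,7], then flood [12,8]; all 6 events appear in both, in order. dp[12][8] = 6 confirms this is the maximum.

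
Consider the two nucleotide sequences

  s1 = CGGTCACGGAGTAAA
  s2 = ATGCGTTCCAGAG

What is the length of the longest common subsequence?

Taking C (s1 #1, s2 #4), then G (s1 #2, s2 #5), then T (s1 #4, s2 #7), then C (s1 #5, s2 #9), then A (s1 #6, s2 #10), then G (s1 #9, s2 #11), then A (s1 #10, s2 #12), then G (s1 #11, s2 #13) gives a common subsequence of length 8. Since dp[15][13] = 8, nothing longer is possible.

8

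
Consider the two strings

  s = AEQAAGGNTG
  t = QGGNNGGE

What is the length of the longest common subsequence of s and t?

5

Let dp[i][j] be the LCS length of the first i characters of s and the first j characters of t. dp[i][j] = dp[i-1][j-1]+1 when the i-th and j-th characters match, else max(dp[i-1][j], dp[i][j-1]).
    ·  Q  G  G  N  N  G  G  E
 ·  0  0  0  0  0  0  0  0  0
 A  0  0  0  0  0  0  0  0  0
 E  0  0  0  0  0  0  0  0  1
 Q  0  1  1  1  1  1  1  1  1
 A  0  1  1  1  1  1  1  1  1
 A  0  1  1  1  1  1  1  1  1
 G  0  1  2  2  2  2  2  2  2
 G  0  1  2  3  3  3  3  3  3
 N  0  1  2  3  4  4  4  4  4
 T  0  1  2  3  4  4  4  4  4
 G  0  1  2  3  4  4  5  5  5
dp[10][8] = 5. One LCS (by backtracking along matches): QGGNG.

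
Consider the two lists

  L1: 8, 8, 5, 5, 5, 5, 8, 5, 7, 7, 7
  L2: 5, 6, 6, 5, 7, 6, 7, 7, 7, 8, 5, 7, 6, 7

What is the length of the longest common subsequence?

Taking 5 (L1 #3, L2 #1) → 5 (L1 #4, L2 #4) → 8 (L1 #7, L2 #10) → 5 (L1 #8, L2 #11) → 7 (L1 #9, L2 #12) → 7 (L1 #11, L2 #14) gives a common subsequence of length 6. Since dp[11][14] = 6, nothing longer is possible.

6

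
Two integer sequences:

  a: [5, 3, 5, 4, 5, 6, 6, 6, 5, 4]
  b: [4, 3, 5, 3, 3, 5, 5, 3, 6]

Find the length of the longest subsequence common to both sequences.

Taking 5 (a #1, b #3), 3 (a #2, b #5), 5 (a #3, b #6), 5 (a #5, b #7), 6 (a #8, b #9) gives a common subsequence of length 5. The LCS DP gives dp[10][9] = 5, so this is optimal.

5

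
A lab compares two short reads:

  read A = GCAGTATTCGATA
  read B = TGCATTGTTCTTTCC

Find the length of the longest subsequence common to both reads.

Match G at read A[1]=read B[2], C at read A[2]=read B[3], A at read A[3]=read B[4], G at read A[4]=read B[7], T at read A[5]=read B[11], T at read A[7]=read B[12], T at read A[8]=read B[13], C at read A[9]=read B[15] — 8 bases in the same relative order in both, and the DP table's final entry dp[13][15] is also 8, so no common subsequence is longer.

8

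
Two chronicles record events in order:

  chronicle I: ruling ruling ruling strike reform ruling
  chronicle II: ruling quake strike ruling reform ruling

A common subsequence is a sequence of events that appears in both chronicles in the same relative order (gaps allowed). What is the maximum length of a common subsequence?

4

Pick ruling [1,1] → ruling [3,4] → reform [5,5] → ruling [6,6]; all 4 events appear in both, in order. dp[6][6] = 4 confirms this is the maximum.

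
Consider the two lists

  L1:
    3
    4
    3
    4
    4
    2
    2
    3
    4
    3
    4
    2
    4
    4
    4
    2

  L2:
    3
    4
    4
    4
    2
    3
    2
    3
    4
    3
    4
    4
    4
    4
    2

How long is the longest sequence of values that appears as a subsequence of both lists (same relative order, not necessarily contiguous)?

One common subsequence of length 14: 3 [1,1], 4 [2,2], 4 [4,3], 4 [5,4], 2 [6,5], 2 [7,7], 3 [8,8], 4 [9,9], 3 [10,10], 4 [11,11], 4 [13,12], 4 [14,13], 4 [15,14], 2 [16,15]. dp[16][15] = 14 confirms this is the maximum.

14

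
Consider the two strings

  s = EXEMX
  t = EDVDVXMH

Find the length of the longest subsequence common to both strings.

Taking E at s[1]=t[1]; then X at s[2]=t[6]; then M at s[4]=t[7] gives a common subsequence of length 3. The LCS DP gives dp[5][8] = 3, so this is optimal.

3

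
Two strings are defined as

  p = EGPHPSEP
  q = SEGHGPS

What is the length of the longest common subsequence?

5

Taking E (p #1, q #2) → G (p #2, q #3) → H (p #4, q #4) → P (p #5, q #6) → S (p #6, q #7) gives a common subsequence of length 5. The LCS DP gives dp[8][7] = 5, so this is optimal.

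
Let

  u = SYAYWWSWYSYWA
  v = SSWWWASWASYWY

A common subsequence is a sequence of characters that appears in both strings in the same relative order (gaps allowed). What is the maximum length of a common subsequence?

8

Match S [1,2]; then W [5,4]; then W [6,5]; then S [7,7]; then W [8,8]; then S [10,10]; then Y [11,11]; then W [12,12] — 8 characters in the same relative order in both. Since dp[13][13] = 8, nothing longer is possible.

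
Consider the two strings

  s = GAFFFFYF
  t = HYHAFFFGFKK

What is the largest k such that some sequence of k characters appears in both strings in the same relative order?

Pick A [2,4]; then F [3,5]; then F [4,6]; then F [5,7]; then F [6,9]; all 5 characters appear in both, in order. dp[8][11] = 5 confirms this is the maximum.

5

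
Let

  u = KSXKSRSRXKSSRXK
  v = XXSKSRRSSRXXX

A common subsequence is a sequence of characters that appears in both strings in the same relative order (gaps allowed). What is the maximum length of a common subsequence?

9

Taking S [2,3], then K [4,4], then S [5,5], then R [6,6], then R [8,7], then S [11,8], then S [12,9], then R [13,10], then X [14,13] gives a common subsequence of length 9, and the DP table's final entry dp[15][13] is also 9, so no common subsequence is longer.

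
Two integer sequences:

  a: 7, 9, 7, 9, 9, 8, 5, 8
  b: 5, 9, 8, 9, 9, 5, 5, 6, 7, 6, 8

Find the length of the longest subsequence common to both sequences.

5

One common subsequence of length 5: 9 (a #2, b #2), 9 (a #4, b #4), 9 (a #5, b #5), 5 (a #7, b #7), 8 (a #8, b #11). dp[8][11] = 5 confirms this is the maximum.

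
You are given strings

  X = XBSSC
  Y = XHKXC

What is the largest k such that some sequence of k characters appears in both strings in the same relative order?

Match X at X[1]=Y[4], C at X[5]=Y[5] — 2 characters in the same relative order in both, and the DP table's final entry dp[5][5] is also 2, so no common subsequence is longer.

2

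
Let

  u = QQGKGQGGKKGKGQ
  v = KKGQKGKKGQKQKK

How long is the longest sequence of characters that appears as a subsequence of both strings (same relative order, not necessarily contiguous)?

9

One common subsequence of length 9: K (u #4, v #2), then G (u #5, v #3), then Q (u #6, v #4), then G (u #8, v #6), then K (u #9, v #7), then K (u #10, v #8), then G (u #11, v #9), then K (u #12, v #11), then Q (u #14, v #12), and the DP table's final entry dp[14][14] is also 9, so no common subsequence is longer.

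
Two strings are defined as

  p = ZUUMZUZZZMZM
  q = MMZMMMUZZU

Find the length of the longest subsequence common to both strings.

5

Taking Z at p[1]=q[3], M at p[4]=q[6], U at p[6]=q[7], Z at p[7]=q[8], Z at p[8]=q[9] gives a common subsequence of length 5. Since dp[12][10] = 5, nothing longer is possible.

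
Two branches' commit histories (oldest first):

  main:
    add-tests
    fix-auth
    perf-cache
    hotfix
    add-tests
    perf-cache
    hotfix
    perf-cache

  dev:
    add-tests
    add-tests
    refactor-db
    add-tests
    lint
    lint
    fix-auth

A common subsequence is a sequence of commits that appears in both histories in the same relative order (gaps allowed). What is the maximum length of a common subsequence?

2

Match add-tests at main[1]=dev[4] → fix-auth at main[2]=dev[7] — 2 commits in the same relative order in both. dp[8][7] = 2 confirms this is the maximum.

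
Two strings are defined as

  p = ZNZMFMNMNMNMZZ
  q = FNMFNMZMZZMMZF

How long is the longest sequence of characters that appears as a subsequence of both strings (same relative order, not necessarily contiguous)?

Match N (p #2, q #2), then M (p #4, q #3), then F (p #5, q #4), then M (p #6, q #6), then M (p #8, q #8), then M (p #10, q #11), then M (p #12, q #12), then Z (p #13, q #13) — 8 characters in the same relative order in both. Since dp[14][14] = 8, nothing longer is possible.

8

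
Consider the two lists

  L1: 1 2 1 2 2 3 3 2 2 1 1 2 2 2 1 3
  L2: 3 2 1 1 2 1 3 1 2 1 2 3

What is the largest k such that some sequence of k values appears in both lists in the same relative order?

8

Taking 1 (L1 #1, L2 #4) → 2 (L1 #2, L2 #5) → 1 (L1 #3, L2 #6) → 3 (L1 #6, L2 #7) → 2 (L1 #9, L2 #9) → 1 (L1 #11, L2 #10) → 2 (L1 #14, L2 #11) → 3 (L1 #16, L2 #12) gives a common subsequence of length 8, and the DP table's final entry dp[16][12] is also 8, so no common subsequence is longer.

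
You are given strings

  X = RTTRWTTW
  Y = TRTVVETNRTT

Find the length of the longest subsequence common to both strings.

6

Let dp[i][j] be the LCS length of the first i characters of X and the first j characters of Y. dp[i][j] = dp[i-1][j-1]+1 when the i-th and j-th characters match, else max(dp[i-1][j], dp[i][j-1]).
    ·  T  R  T  V  V  E  T  N  R  T  T
 ·  0  0  0  0  0  0  0  0  0  0  0  0
 R  0  0  1  1  1  1  1  1  1  1  1  1
 T  0  1  1  2  2  2  2  2  2  2  2  2
 T  0  1  1  2  2  2  2  3  3  3  3  3
 R  0  1  2  2  2  2  2  3  3  4  4  4
 W  0  1  2  2  2  2  2  3  3  4  4  4
 T  0  1  2  3  3  3  3  3  3  4  5  5
 T  0  1  2  3  3  3  3  4  4  4  5  6
 W  0  1  2  3  3  3  3  4  4  4  5  6
dp[8][11] = 6. One LCS (by backtracking along matches): RTTRTT.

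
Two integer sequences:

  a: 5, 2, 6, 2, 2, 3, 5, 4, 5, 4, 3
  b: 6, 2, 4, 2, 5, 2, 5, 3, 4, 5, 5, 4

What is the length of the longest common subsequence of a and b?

Pick 2 at a[2]=b[2] → 2 at a[4]=b[4] → 2 at a[5]=b[6] → 3 at a[6]=b[8] → 5 at a[7]=b[10] → 5 at a[9]=b[11] → 4 at a[10]=b[12]; all 7 values appear in both, in order. dp[11][12] = 7 confirms this is the maximum.

7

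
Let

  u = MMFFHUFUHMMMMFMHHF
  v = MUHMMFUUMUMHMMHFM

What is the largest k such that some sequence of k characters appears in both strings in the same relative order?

Taking M (u #1, v #4); then M (u #2, v #5); then F (u #4, v #6); then U (u #6, v #7); then U (u #8, v #8); then M (u #10, v #9); then M (u #11, v #11); then M (u #12, v #13); then M (u #13, v #14); then F (u #14, v #16); then M (u #15, v #17) gives a common subsequence of length 11. dp[18][17] = 11 confirms this is the maximum.

11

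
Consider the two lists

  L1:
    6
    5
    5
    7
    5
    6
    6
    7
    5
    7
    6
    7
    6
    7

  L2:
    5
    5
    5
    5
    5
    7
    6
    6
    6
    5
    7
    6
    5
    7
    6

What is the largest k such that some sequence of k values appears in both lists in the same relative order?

One common subsequence of length 10: 5 (L1 #2, L2 #4), then 5 (L1 #3, L2 #5), then 7 (L1 #4, L2 #6), then 6 (L1 #6, L2 #8), then 6 (L1 #7, L2 #9), then 5 (L1 #9, L2 #10), then 7 (L1 #10, L2 #11), then 6 (L1 #11, L2 #12), then 7 (L1 #12, L2 #14), then 6 (L1 #13, L2 #15). The LCS DP gives dp[14][15] = 10, so this is optimal.

10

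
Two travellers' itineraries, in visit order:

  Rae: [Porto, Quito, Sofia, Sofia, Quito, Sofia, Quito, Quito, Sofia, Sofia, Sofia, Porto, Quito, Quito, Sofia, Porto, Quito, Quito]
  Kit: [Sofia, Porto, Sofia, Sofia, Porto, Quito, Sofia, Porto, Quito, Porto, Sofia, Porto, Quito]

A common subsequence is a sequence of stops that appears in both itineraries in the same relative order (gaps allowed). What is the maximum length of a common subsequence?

Taking Porto at Rae[1]=Kit[2], then Sofia at Rae[3]=Kit[3], then Sofia at Rae[4]=Kit[4], then Quito at Rae[5]=Kit[6], then Sofia at Rae[6]=Kit[7], then Quito at Rae[8]=Kit[9], then Porto at Rae[12]=Kit[10], then Sofia at Rae[15]=Kit[11], then Porto at Rae[16]=Kit[12], then Quito at Rae[18]=Kit[13] gives a common subsequence of length 10, and the DP table's final entry dp[18][13] is also 10, so no common subsequence is longer.

10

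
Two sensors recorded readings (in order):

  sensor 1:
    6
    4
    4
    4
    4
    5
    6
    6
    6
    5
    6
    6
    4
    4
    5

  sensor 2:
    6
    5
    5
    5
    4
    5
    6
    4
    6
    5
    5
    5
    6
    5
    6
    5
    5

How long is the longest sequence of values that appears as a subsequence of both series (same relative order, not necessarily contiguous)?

9

Match 6 (sensor 1 #1, sensor 2 #1); then 4 (sensor 1 #5, sensor 2 #5); then 5 (sensor 1 #6, sensor 2 #6); then 6 (sensor 1 #7, sensor 2 #7); then 6 (sensor 1 #8, sensor 2 #9); then 6 (sensor 1 #9, sensor 2 #13); then 5 (sensor 1 #10, sensor 2 #14); then 6 (sensor 1 #11, sensor 2 #15); then 5 (sensor 1 #15, sensor 2 #17) — 9 values in the same relative order in both. Since dp[15][17] = 9, nothing longer is possible.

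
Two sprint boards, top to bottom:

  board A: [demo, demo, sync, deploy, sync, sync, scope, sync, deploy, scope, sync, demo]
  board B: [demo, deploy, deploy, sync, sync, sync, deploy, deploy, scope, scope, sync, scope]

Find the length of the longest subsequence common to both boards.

Match demo (board A #1, board B #1), deploy (board A #4, board B #3), sync (board A #5, board B #4), sync (board A #6, board B #5), sync (board A #8, board B #6), deploy (board A #9, board B #8), scope (board A #10, board B #10), sync (board A #11, board B #11) — 8 tasks in the same relative order in both, and the DP table's final entry dp[12][12] is also 8, so no common subsequence is longer.

8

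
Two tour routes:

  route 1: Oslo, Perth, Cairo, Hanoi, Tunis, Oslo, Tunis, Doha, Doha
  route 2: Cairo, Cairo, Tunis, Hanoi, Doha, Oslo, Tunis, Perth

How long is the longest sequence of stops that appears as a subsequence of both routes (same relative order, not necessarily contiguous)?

One common subsequence of length 4: Cairo [3,2]; then Hanoi [4,4]; then Oslo [6,6]; then Tunis [7,7]. The LCS DP gives dp[9][8] = 4, so this is optimal.

4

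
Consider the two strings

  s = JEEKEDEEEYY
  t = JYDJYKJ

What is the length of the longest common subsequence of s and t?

One common subsequence of length 3: J (s #1, t #1), D (s #6, t #3), Y (s #10, t #5). dp[11][7] = 3 confirms this is the maximum.

3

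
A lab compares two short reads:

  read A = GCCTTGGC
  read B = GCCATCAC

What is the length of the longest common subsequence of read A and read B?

Let dp[i][j] be the LCS length of the first i bases of read A and the first j bases of read B. dp[i][j] = dp[i-1][j-1]+1 when the i-th and j-th bases match, else max(dp[i-1][j], dp[i][j-1]).
    ·  G  C  C  A  T  C  A  C
 ·  0  0  0  0  0  0  0  0  0
 G  0  1  1  1  1  1  1  1  1
 C  0  1  2  2  2  2  2  2  2
 C  0  1  2  3  3  3  3  3  3
 T  0  1  2  3  3  4  4  4  4
 T  0  1  2  3  3  4  4  4  4
 G  0  1  2  3  3  4  4  4  4
 G  0  1  2  3  3  4  4  4  4
 C  0  1  2  3  3  4  5  5  5
dp[8][8] = 5. One LCS (by backtracking along matches): GCCTC.

5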